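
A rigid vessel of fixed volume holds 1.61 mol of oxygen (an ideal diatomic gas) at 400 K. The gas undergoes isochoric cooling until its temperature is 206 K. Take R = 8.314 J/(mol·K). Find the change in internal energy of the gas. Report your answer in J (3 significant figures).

ΔU ≈ -6490 J

Constant volume ⇒ W = 0, so Q = ΔU = nCᵥΔT with Cᵥ = 5R/2 = 20.79 J/(mol·K).
ΔU = (1.61)(20.79)(206 − 400) = -6492 J.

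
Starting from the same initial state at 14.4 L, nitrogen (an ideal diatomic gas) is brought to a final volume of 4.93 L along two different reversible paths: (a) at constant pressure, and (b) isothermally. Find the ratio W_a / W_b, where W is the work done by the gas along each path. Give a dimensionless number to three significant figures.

W_a / W_b ≈ 0.614

Path (a) isobaric: W = P₁(V₂ − V₁) → W_a/(P₁V₁) = -0.6576.
Path (b) isothermal: W = P₁V₁ ln(V₂/V₁) → W_b/(P₁V₁) = -1.072.
W_a / W_b = -0.6576 / -1.072 = 0.6135.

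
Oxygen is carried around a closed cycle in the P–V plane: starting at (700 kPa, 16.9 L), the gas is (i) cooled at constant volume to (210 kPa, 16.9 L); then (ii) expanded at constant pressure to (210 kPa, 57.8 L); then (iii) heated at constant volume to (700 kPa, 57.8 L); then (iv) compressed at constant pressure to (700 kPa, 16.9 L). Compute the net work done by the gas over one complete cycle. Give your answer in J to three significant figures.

W_net ≈ -20000 J

Constant-volume legs do no work.
W(ii) = (210)(57.8 − 16.9) = 8589 J; W(iv) = (700)(16.9 − 57.8) = -28630 J.
W_net = 8589 − 28630 = -20041 J (the counter-clockwise enclosed area).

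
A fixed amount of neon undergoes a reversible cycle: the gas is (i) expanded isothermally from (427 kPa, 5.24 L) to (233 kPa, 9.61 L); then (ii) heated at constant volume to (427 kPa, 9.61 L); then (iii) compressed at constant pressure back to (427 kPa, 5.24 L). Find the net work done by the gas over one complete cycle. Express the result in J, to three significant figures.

Leg (i): W = PᵢVᵢ ln(V_f/Vᵢ) = (2237) ln(9.61/5.24) = 1357 J.
Leg (ii): W = 0.
Leg (iii): W = PΔV = (427)(5.24 − 9.61) = -1866 J.
W_net = 1357 − 1866 = -509 J.

W_net ≈ -509 J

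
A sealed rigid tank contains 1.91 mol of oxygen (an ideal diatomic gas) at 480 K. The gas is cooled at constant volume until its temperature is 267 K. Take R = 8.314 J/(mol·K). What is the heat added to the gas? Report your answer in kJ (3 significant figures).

Constant volume ⇒ W = 0, so Q = ΔU = nCᵥΔT with Cᵥ = 5R/2 = 20.79 J/(mol·K).
ΔU = (1.91)(20.79)(267 − 480) = -8456 J.

Q ≈ -8.46 kJ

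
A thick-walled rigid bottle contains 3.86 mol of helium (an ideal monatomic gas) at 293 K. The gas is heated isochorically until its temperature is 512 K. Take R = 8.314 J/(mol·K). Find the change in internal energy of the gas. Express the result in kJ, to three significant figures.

ΔU ≈ 10.5 kJ

Constant volume ⇒ W = 0, so Q = ΔU = nCᵥΔT with Cᵥ = 3R/2 = 12.47 J/(mol·K).
ΔU = (3.86)(12.47)(512 − 293) = 10542 J.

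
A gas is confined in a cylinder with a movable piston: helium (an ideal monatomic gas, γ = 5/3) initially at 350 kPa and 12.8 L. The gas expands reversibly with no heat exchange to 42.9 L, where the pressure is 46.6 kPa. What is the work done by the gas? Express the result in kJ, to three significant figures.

W ≈ 3.72 kJ

Adiabatic: W = (P₁V₁ − P₂V₂)/(γ − 1) with γ = 5/3.
P₁V₁ = 4480 J, P₂V₂ = 1999 J.
W = (4480 − 1999) / 0.6667 = 3721 J.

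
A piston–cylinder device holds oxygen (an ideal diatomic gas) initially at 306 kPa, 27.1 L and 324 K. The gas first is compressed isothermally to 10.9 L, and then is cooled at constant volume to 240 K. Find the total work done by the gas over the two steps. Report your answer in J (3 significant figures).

Step 1 (isothermal): W = P₁V₁ ln(V₂/V₁) = (8293) ln(10.9/27.1) = -7553 J.
Step 2 (isochoric): W = 0 (constant volume).
W_total = -7553 + 0 = -7553 J.

W_total ≈ -7550 J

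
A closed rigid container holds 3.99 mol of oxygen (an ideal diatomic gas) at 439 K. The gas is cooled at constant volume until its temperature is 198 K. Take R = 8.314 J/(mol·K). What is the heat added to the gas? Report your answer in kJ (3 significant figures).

Constant volume ⇒ W = 0, so Q = ΔU = nCᵥΔT with Cᵥ = 5R/2 = 20.79 J/(mol·K).
ΔU = (3.99)(20.79)(198 − 439) = -19987 J.

Q ≈ -20.0 kJ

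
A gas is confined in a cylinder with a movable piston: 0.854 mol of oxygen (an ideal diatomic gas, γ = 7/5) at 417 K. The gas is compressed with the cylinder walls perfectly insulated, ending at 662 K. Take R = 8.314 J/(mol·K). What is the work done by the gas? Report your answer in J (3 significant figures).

W ≈ -4350 J

Adiabatic ⇒ Q = 0, so W_by = −ΔU = nCᵥ(T₁ − T₂).
Cᵥ = 5R/2 = 20.79 J/(mol·K).
W = (0.854)(20.79)(417 − 662) = -4349 J.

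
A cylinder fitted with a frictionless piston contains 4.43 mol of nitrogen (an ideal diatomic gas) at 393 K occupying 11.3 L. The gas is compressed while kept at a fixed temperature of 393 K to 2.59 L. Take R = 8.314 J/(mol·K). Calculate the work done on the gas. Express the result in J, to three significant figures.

Isothermal: W = nRT ln(V₂/V₁).
W = (4.43)(8.314)(393) × ln(2.59/11.3)
  = 14475 × -1.473
W_by_gas = -21323 J; work on gas = −W_by = 21323 J.

W ≈ 21300 J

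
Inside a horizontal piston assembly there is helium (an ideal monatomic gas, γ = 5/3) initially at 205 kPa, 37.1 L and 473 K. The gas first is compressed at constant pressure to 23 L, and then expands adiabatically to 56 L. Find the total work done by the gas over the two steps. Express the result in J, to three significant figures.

Step 1 (isobaric): W = PΔV = (205 kPa)(23 − 37.1 L) = -2891 J.
After step 1: P = 205 kPa, V = 23 L, T = 293.2 K.
Step 2 (adiabatic): W = (P₁V₁ − P₂V₂)/(γ−1) = (4715 − 2605)/0.667 = 3165 J.
W_total = -2891 + 3165 = 274.2 J.

W_total ≈ 274 J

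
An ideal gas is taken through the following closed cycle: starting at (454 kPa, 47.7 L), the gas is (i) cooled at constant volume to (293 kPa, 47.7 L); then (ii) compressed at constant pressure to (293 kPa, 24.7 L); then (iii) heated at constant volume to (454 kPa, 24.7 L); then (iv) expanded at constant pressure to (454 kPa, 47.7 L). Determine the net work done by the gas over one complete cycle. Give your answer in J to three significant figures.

Constant-volume legs do no work.
W(ii) = (293)(24.7 − 47.7) = -6739 J; W(iv) = (454)(47.7 − 24.7) = 10442 J.
W_net = -6739 + 10442 = 3703 J (the clockwise enclosed area).

W_net ≈ 3700 J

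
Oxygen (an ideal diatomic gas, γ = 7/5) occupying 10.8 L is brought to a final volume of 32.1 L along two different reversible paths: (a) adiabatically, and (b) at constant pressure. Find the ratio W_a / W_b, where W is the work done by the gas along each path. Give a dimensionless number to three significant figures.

W_a / W_b ≈ 0.448

Path (a) adiabatic: W = P₁V₁(1 − (V₁/V₂)^(γ−1))/(γ−1) → W_a/(P₁V₁) = 0.883.
Path (b) isobaric: W = P₁(V₂ − V₁) → W_b/(P₁V₁) = 1.972.
W_a / W_b = 0.883 / 1.972 = 0.4477.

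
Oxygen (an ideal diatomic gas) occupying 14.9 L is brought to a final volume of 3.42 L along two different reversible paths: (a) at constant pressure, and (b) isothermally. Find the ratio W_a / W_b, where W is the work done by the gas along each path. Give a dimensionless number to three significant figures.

Path (a) isobaric: W = P₁(V₂ − V₁) → W_a/(P₁V₁) = -0.7705.
Path (b) isothermal: W = P₁V₁ ln(V₂/V₁) → W_b/(P₁V₁) = -1.472.
W_a / W_b = -0.7705 / -1.472 = 0.5235.

W_a / W_b ≈ 0.524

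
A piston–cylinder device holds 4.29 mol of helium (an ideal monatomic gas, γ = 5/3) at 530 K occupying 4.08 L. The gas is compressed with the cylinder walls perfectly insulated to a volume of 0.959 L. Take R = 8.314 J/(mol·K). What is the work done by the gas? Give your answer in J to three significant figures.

W ≈ -46100 J

Adiabatic: TV^(γ−1) = const with γ = 5/3.
T₂ = T₁ (V₁/V₂)^(γ−1) = 530 × (4.08/0.959)^0.667 = 530 × 2.626 = 1392 K.
W_by = nCᵥ(T₁ − T₂) = (4.29)(12.47)(530 − 1392) = -46094 J.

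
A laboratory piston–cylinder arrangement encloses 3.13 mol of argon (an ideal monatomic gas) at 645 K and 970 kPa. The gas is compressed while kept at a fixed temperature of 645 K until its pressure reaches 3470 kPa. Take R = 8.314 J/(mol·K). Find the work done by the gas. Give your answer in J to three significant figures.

W ≈ -21400 J

Isothermal process: W = nRT ln(V₂/V₁) = nRT ln(P₁/P₂).
W = (3.13)(8.314)(645) × ln(970/3470)
  = 16785 × ln(0.2795) = 16785 × -1.275
W_by_gas = -21394 J.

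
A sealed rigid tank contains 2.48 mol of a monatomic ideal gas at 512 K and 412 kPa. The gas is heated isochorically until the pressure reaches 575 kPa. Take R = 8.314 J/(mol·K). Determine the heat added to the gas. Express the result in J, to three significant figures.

Q ≈ 6260 J

Constant volume ⇒ W = 0, so Q = ΔU = nCᵥΔT with Cᵥ = 3R/2 = 12.47 J/(mol·K).
At constant V, T₂/T₁ = P₂/P₁ ⇒ ΔT = T₁(P₂/P₁ − 1) = 512·(575/412 − 1) = 202.6 K.
ΔU = (2.48)(12.47)(202.6) = 6265 J.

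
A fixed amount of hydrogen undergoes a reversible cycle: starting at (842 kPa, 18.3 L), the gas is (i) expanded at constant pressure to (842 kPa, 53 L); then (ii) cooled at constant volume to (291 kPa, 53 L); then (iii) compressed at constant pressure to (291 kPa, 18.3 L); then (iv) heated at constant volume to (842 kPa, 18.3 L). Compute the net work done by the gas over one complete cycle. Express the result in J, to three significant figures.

W_net ≈ 19100 J

Constant-volume legs do no work.
W(i) = (842)(53 − 18.3) = 29217 J; W(iii) = (291)(18.3 − 53) = -10098 J.
W_net = 29217 − 10098 = 19120 J (the clockwise enclosed area).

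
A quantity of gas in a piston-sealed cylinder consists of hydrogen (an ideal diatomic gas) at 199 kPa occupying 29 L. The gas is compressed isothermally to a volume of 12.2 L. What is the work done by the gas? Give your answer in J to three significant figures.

Isothermal: W = nRT ln(V₂/V₁) = P₁V₁ ln(V₂/V₁).
P₁V₁ = (199 kPa)(29 L) = 5771 J.
W = 5771 × ln(12.2/29) = 5771 × -0.8659
W_by_gas = -4997 J.

W ≈ -5000 J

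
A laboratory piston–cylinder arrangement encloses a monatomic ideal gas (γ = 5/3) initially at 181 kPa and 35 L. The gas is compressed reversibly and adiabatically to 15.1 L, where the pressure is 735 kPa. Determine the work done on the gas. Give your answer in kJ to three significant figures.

Adiabatic: W = (P₁V₁ − P₂V₂)/(γ − 1) with γ = 5/3.
P₁V₁ = 6335 J, P₂V₂ = 11098 J.
W = (6335 − 11098) / 0.6667 = -7145 J.
Work on gas = −W_by = 7145 J.

W ≈ 7.15 kJ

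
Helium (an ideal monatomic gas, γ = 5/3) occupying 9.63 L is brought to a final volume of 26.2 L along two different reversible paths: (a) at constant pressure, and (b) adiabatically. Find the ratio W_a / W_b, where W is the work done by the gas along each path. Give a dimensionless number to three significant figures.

Path (a) isobaric: W = P₁(V₂ − V₁) → W_a/(P₁V₁) = 1.721.
Path (b) adiabatic: W = P₁V₁(1 − (V₁/V₂)^(γ−1))/(γ−1) → W_b/(P₁V₁) = 0.7303.
W_a / W_b = 1.721 / 0.7303 = 2.356.

W_a / W_b ≈ 2.36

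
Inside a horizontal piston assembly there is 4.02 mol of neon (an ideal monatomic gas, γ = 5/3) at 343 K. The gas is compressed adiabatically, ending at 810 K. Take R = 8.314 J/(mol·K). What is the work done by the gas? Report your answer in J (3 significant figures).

W ≈ -23400 J

Adiabatic ⇒ Q = 0, so W_by = −ΔU = nCᵥ(T₁ − T₂).
Cᵥ = 3R/2 = 12.47 J/(mol·K).
W = (4.02)(12.47)(343 − 810) = -23412 J.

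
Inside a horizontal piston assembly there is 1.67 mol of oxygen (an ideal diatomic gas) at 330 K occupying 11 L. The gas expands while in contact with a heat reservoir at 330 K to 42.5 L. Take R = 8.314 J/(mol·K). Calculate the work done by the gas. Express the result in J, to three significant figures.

Isothermal: W = nRT ln(V₂/V₁).
W = (1.67)(8.314)(330) × ln(42.5/11)
  = 4582 × 1.352
W_by_gas = 6193 J.

W ≈ 6190 J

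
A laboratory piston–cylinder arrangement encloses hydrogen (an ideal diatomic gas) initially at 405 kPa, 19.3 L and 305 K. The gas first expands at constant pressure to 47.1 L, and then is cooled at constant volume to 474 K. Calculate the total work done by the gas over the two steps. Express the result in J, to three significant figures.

Step 1 (isobaric): W = PΔV = (405 kPa)(47.1 − 19.3 L) = 11259 J.
Step 2 (isochoric): W = 0 (constant volume).
W_total = 11259 + 0 = 11259 J.

W_total ≈ 11300 J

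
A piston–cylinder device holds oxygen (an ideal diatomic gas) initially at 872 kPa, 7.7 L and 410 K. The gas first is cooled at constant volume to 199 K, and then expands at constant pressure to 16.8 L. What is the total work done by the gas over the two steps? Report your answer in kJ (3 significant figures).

W_total ≈ 3.85 kJ

Step 1 (isochoric): W = 0 (constant volume).
After step 1: P = 423.2 kPa (V unchanged).
Step 2 (isobaric): W = PΔV = (423.2 kPa)(16.8 − 7.7 L) = 3851 J.
W_total = 0 + 3851 = 3851 J.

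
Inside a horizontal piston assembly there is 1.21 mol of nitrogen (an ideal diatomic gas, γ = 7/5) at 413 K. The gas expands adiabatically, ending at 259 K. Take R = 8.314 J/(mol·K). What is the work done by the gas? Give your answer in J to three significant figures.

Adiabatic ⇒ Q = 0, so W_by = −ΔU = nCᵥ(T₁ − T₂).
Cᵥ = 5R/2 = 20.79 J/(mol·K).
W = (1.21)(20.79)(413 − 259) = 3873 J.

W ≈ 3870 J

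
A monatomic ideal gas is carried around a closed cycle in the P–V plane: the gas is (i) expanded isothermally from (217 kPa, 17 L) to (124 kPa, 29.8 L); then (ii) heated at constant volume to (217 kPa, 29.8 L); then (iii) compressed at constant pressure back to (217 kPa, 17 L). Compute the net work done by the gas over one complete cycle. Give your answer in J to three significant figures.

W_net ≈ -707 J

Leg (i): W = PᵢVᵢ ln(V_f/Vᵢ) = (3689) ln(29.8/17) = 2071 J.
Leg (ii): W = 0.
Leg (iii): W = PΔV = (217)(17 − 29.8) = -2778 J.
W_net = 2071 − 2778 = -707 J.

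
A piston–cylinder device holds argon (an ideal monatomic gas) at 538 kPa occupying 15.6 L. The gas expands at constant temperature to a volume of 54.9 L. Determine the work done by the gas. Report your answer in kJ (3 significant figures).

W ≈ 10.6 kJ

Isothermal: W = nRT ln(V₂/V₁) = P₁V₁ ln(V₂/V₁).
P₁V₁ = (538 kPa)(15.6 L) = 8393 J.
W = 8393 × ln(54.9/15.6) = 8393 × 1.258
W_by_gas = 10560 J.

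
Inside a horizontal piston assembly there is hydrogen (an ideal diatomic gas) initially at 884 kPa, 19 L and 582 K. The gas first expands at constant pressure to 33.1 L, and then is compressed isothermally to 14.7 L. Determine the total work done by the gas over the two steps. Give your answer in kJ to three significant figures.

Step 1 (isobaric): W = PΔV = (884 kPa)(33.1 − 19 L) = 12464 J.
After step 1: P = 884 kPa, V = 33.1 L, T = 1014 K.
Step 2 (isothermal): W = P₁V₁ ln(V₂/V₁) = (29260) ln(14.7/33.1) = -23750 J.
W_total = 12464 − 23750 = -11286 J.

W_total ≈ -11.3 kJ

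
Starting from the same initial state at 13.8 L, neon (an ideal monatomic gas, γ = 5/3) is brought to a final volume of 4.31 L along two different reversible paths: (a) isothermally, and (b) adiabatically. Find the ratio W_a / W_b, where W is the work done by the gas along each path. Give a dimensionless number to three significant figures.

W_a / W_b ≈ 0.662

Path (a) isothermal: W = P₁V₁ ln(V₂/V₁) → W_a/(P₁V₁) = -1.164.
Path (b) adiabatic: W = P₁V₁(1 − (V₁/V₂)^(γ−1))/(γ−1) → W_b/(P₁V₁) = -1.759.
W_a / W_b = -1.164 / -1.759 = 0.6618.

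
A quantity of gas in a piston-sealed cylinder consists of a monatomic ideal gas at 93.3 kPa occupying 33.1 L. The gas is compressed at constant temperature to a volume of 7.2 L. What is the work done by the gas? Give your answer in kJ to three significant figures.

Isothermal: W = nRT ln(V₂/V₁) = P₁V₁ ln(V₂/V₁).
P₁V₁ = (93.3 kPa)(33.1 L) = 3088 J.
W = 3088 × ln(7.2/33.1) = 3088 × -1.525
W_by_gas = -4711 J.

W ≈ -4.71 kJ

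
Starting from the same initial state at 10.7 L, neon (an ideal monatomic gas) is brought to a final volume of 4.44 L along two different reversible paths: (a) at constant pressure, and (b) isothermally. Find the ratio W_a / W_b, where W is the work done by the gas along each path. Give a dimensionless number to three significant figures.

W_a / W_b ≈ 0.665

Path (a) isobaric: W = P₁(V₂ − V₁) → W_a/(P₁V₁) = -0.585.
Path (b) isothermal: W = P₁V₁ ln(V₂/V₁) → W_b/(P₁V₁) = -0.8796.
W_a / W_b = -0.585 / -0.8796 = 0.6651.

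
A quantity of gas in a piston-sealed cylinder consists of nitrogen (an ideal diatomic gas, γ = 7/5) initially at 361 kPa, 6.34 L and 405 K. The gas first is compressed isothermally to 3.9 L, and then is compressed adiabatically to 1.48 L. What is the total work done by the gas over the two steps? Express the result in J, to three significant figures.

W_total ≈ -3820 J

Step 1 (isothermal): W = P₁V₁ ln(V₂/V₁) = (2289) ln(3.9/6.34) = -1112 J.
After step 1: P = 586.9 kPa, V = 3.9 L, T = 405 K.
Step 2 (adiabatic): W = (P₁V₁ − P₂V₂)/(γ−1) = (2289 − 3372)/0.4 = -2709 J.
W_total = -1112 − 2709 = -3821 J.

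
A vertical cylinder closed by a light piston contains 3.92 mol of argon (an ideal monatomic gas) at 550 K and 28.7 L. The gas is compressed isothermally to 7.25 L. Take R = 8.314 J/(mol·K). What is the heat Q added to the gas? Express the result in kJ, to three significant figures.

Isothermal ⇒ ΔU = 0, so Q = W = nRT ln(V₂/V₁).
Q = (3.92)(8.314)(550) ln(7.25/28.7) = 17925 × -1.376 = -24663 J.

Q ≈ -24.7 kJ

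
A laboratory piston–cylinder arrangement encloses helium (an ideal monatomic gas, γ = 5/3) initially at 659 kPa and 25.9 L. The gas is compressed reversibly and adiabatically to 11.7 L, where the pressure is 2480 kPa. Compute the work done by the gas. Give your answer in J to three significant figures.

Adiabatic: W = (P₁V₁ − P₂V₂)/(γ − 1) with γ = 5/3.
P₁V₁ = 17068 J, P₂V₂ = 29016 J.
W = (17068 − 29016) / 0.6667 = -17922 J.

W ≈ -17900 J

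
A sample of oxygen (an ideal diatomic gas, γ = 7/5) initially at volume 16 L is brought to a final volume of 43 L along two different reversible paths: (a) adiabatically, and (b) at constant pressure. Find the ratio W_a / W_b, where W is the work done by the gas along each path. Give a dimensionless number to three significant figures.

W_a / W_b ≈ 0.484

Path (a) adiabatic: W = P₁V₁(1 − (V₁/V₂)^(γ−1))/(γ−1) → W_a/(P₁V₁) = 0.8165.
Path (b) isobaric: W = P₁(V₂ − V₁) → W_b/(P₁V₁) = 1.688.
W_a / W_b = 0.8165 / 1.688 = 0.4839.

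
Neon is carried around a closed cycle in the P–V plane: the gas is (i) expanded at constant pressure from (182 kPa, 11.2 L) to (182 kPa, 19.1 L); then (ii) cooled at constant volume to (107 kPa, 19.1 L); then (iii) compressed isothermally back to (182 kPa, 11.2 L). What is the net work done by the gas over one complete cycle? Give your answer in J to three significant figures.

W_net ≈ 347 J

Leg (i): W = PΔV = (182)(19.1 − 11.2) = 1438 J.
Leg (ii): W = 0.
Leg (iii): W = PᵢVᵢ ln(V_f/Vᵢ) = (2044) ln(11.2/19.1) = -1091 J.
W_net = 1438 − 1091 = 346.9 J.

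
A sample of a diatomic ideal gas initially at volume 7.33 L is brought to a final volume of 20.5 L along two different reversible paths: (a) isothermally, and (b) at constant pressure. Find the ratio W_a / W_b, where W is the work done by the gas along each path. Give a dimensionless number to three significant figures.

W_a / W_b ≈ 0.572

Path (a) isothermal: W = P₁V₁ ln(V₂/V₁) → W_a/(P₁V₁) = 1.028.
Path (b) isobaric: W = P₁(V₂ − V₁) → W_b/(P₁V₁) = 1.797.
W_a / W_b = 1.028 / 1.797 = 0.5724.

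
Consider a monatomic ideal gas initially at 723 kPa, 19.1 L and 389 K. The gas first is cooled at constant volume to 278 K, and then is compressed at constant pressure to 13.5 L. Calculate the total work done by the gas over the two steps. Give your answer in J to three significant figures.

W_total ≈ -2890 J

Step 1 (isochoric): W = 0 (constant volume).
After step 1: P = 516.7 kPa (V unchanged).
Step 2 (isobaric): W = PΔV = (516.7 kPa)(13.5 − 19.1 L) = -2893 J.
W_total = 0 − 2893 = -2893 J.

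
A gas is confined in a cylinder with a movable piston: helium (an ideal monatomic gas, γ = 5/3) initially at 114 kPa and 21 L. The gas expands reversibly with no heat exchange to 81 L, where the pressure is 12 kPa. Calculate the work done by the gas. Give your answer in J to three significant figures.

W ≈ 2130 J

Adiabatic: W = (P₁V₁ − P₂V₂)/(γ − 1) with γ = 5/3.
P₁V₁ = 2394 J, P₂V₂ = 972 J.
W = (2394 − 972) / 0.6667 = 2133 J.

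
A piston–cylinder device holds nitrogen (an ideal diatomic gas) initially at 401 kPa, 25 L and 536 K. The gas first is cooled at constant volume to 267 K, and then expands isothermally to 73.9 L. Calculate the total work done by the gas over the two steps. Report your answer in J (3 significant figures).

W_total ≈ 5410 J

Step 1 (isochoric): W = 0 (constant volume).
After step 1: P = 199.8 kPa (V unchanged).
Step 2 (isothermal): W = P₁V₁ ln(V₂/V₁) = (4994) ln(73.9/25) = 5412 J.
W_total = 0 + 5412 = 5412 J.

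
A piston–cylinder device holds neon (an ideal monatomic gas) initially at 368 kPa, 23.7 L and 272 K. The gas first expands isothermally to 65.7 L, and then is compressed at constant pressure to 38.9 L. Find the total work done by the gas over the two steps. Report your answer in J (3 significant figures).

Step 1 (isothermal): W = P₁V₁ ln(V₂/V₁) = (8722) ln(65.7/23.7) = 8893 J.
After step 1: P = 132.7 kPa, V = 65.7 L, T = 272 K.
Step 2 (isobaric): W = PΔV = (132.7 kPa)(38.9 − 65.7 L) = -3558 J.
W_total = 8893 − 3558 = 5335 J.

W_total ≈ 5340 J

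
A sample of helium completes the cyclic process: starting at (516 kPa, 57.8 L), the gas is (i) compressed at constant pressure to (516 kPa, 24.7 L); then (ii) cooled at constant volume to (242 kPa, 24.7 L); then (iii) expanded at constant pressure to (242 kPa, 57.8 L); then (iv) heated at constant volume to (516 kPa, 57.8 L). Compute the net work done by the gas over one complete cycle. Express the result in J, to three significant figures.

W_net ≈ -9070 J

Constant-volume legs do no work.
W(i) = (516)(24.7 − 57.8) = -17080 J; W(iii) = (242)(57.8 − 24.7) = 8010 J.
W_net = -17080 + 8010 = -9069 J (the counter-clockwise enclosed area).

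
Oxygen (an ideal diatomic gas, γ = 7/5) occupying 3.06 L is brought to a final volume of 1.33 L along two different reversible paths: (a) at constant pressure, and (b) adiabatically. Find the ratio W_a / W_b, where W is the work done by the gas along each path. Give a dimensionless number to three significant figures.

W_a / W_b ≈ 0.572

Path (a) isobaric: W = P₁(V₂ − V₁) → W_a/(P₁V₁) = -0.5654.
Path (b) adiabatic: W = P₁V₁(1 − (V₁/V₂)^(γ−1))/(γ−1) → W_b/(P₁V₁) = -0.9889.
W_a / W_b = -0.5654 / -0.9889 = 0.5717.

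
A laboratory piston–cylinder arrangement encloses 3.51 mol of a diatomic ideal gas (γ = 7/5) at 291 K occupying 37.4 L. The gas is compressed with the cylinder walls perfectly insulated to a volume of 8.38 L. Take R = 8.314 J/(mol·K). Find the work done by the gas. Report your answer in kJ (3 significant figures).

W ≈ -17.4 kJ

Adiabatic: TV^(γ−1) = const with γ = 7/5.
T₂ = T₁ (V₁/V₂)^(γ−1) = 291 × (37.4/8.38)^0.4 = 291 × 1.819 = 529.4 K.
W_by = nCᵥ(T₁ − T₂) = (3.51)(20.79)(291 − 529.4) = -17389 J.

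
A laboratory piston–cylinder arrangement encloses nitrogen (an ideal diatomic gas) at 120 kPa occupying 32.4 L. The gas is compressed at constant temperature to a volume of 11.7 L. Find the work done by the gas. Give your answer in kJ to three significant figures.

W ≈ -3.96 kJ

Isothermal: W = nRT ln(V₂/V₁) = P₁V₁ ln(V₂/V₁).
P₁V₁ = (120 kPa)(32.4 L) = 3888 J.
W = 3888 × ln(11.7/32.4) = 3888 × -1.019
W_by_gas = -3960 J.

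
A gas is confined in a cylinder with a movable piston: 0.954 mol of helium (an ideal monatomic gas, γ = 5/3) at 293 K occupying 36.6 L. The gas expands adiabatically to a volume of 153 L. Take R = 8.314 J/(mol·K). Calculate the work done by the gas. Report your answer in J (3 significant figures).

W ≈ 2140 J

Adiabatic: TV^(γ−1) = const with γ = 5/3.
T₂ = T₁ (V₁/V₂)^(γ−1) = 293 × (36.6/153)^0.667 = 293 × 0.3854 = 112.9 K.
W_by = nCᵥ(T₁ − T₂) = (0.954)(12.47)(293 − 112.9) = 2143 J.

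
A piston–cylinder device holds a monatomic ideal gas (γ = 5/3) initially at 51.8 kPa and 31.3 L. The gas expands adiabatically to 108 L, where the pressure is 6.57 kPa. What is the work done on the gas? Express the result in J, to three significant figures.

Adiabatic: W = (P₁V₁ − P₂V₂)/(γ − 1) with γ = 5/3.
P₁V₁ = 1621 J, P₂V₂ = 709.6 J.
W = (1621 − 709.6) / 0.6667 = 1368 J.
Work on gas = −W_by = -1368 J.

W ≈ -1370 J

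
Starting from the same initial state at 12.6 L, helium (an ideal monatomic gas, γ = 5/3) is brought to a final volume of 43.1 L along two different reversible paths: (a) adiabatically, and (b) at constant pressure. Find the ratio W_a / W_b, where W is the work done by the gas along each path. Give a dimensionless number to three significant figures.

Path (a) adiabatic: W = P₁V₁(1 − (V₁/V₂)^(γ−1))/(γ−1) → W_a/(P₁V₁) = 0.8393.
Path (b) isobaric: W = P₁(V₂ − V₁) → W_b/(P₁V₁) = 2.421.
W_a / W_b = 0.8393 / 2.421 = 0.3467.

W_a / W_b ≈ 0.347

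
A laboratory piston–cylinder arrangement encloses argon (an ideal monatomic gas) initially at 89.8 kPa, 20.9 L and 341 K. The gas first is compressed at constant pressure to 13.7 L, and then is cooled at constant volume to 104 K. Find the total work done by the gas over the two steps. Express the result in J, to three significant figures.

W_total ≈ -647 J

Step 1 (isobaric): W = PΔV = (89.8 kPa)(13.7 − 20.9 L) = -646.6 J.
Step 2 (isochoric): W = 0 (constant volume).
W_total = -646.6 + 0 = -646.6 J.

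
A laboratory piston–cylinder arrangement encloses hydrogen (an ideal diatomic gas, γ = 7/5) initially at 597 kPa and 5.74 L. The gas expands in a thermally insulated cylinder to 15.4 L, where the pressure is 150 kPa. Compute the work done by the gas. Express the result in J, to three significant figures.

Adiabatic: W = (P₁V₁ − P₂V₂)/(γ − 1) with γ = 7/5.
P₁V₁ = 3427 J, P₂V₂ = 2310 J.
W = (3427 − 2310) / 0.4 = 2792 J.

W ≈ 2790 J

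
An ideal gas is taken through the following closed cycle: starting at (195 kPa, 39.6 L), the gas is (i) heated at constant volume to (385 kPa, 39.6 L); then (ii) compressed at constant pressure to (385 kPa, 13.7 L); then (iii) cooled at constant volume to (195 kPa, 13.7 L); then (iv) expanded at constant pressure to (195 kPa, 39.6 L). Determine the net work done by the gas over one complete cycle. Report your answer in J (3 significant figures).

Constant-volume legs do no work.
W(ii) = (385)(13.7 − 39.6) = -9972 J; W(iv) = (195)(39.6 − 13.7) = 5050 J.
W_net = -9972 + 5050 = -4921 J (the counter-clockwise enclosed area).

W_net ≈ -4920 J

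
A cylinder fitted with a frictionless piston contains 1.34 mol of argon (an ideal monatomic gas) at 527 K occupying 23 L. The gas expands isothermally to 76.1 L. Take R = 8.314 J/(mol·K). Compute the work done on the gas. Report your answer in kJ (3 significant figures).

W ≈ -7.03 kJ

Isothermal: W = nRT ln(V₂/V₁).
W = (1.34)(8.314)(527) × ln(76.1/23)
  = 5871 × 1.197
W_by_gas = 7025 J; work on gas = −W_by = -7025 J.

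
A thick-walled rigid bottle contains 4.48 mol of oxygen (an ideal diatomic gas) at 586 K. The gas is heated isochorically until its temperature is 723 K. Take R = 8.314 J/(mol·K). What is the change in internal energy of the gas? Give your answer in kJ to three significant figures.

ΔU ≈ 12.8 kJ

Constant volume ⇒ W = 0, so Q = ΔU = nCᵥΔT with Cᵥ = 5R/2 = 20.79 J/(mol·K).
ΔU = (4.48)(20.79)(723 − 586) = 12757 J.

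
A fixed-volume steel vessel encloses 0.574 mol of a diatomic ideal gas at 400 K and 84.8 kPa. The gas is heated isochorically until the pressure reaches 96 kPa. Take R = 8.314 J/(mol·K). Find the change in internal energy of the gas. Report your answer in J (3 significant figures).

Constant volume ⇒ W = 0, so Q = ΔU = nCᵥΔT with Cᵥ = 5R/2 = 20.79 J/(mol·K).
At constant V, T₂/T₁ = P₂/P₁ ⇒ ΔT = T₁(P₂/P₁ − 1) = 400·(96/84.8 − 1) = 52.83 K.
ΔU = (0.574)(20.79)(52.83) = 630.3 J.

ΔU ≈ 630 J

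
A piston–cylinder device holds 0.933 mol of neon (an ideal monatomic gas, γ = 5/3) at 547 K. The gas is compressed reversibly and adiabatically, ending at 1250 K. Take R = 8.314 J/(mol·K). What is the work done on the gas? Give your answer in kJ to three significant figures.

W ≈ 8.18 kJ

Adiabatic ⇒ Q = 0, so W_by = −ΔU = nCᵥ(T₁ − T₂).
Cᵥ = 3R/2 = 12.47 J/(mol·K).
W = (0.933)(12.47)(547 − 1250) = -8180 J.
Work on gas = −W_by = 8180 J.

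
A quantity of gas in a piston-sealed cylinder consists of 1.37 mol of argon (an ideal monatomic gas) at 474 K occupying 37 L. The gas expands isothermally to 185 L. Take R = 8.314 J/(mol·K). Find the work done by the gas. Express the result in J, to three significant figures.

Isothermal: W = nRT ln(V₂/V₁).
W = (1.37)(8.314)(474) × ln(185/37)
  = 5399 × 1.609
W_by_gas = 8689 J.

W ≈ 8690 J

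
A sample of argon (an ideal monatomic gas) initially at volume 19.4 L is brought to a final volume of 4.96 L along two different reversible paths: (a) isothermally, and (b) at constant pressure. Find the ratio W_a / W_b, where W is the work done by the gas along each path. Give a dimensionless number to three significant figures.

Path (a) isothermal: W = P₁V₁ ln(V₂/V₁) → W_a/(P₁V₁) = -1.364.
Path (b) isobaric: W = P₁(V₂ − V₁) → W_b/(P₁V₁) = -0.7443.
W_a / W_b = -1.364 / -0.7443 = 1.832.

W_a / W_b ≈ 1.83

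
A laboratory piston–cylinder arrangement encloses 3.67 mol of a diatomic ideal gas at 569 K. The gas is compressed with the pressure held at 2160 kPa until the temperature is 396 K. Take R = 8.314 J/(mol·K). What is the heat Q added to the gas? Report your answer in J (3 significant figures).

Isobaric: W = nRΔT = (3.67)(8.314)(-173) = -5279 J.
ΔU = nCᵥΔT with Cᵥ = 5R/2: ΔU = (3.67)(20.79)(-173) = -13197 J.
Q = ΔU + W = -13197 − 5279 = -18475 J.

Q ≈ -18500 J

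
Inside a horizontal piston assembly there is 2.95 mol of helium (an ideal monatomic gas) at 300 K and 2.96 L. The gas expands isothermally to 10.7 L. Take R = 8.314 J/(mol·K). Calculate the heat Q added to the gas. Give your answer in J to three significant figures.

Q ≈ 9460 J

Isothermal ⇒ ΔU = 0, so Q = W = nRT ln(V₂/V₁).
Q = (2.95)(8.314)(300) ln(10.7/2.96) = 7358 × 1.285 = 9455 J.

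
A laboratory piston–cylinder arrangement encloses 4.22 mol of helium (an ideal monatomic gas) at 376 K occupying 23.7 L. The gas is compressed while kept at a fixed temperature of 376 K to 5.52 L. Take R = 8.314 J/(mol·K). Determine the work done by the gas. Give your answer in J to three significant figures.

Isothermal: W = nRT ln(V₂/V₁).
W = (4.22)(8.314)(376) × ln(5.52/23.7)
  = 13192 × -1.457
W_by_gas = -19222 J.

W ≈ -19200 J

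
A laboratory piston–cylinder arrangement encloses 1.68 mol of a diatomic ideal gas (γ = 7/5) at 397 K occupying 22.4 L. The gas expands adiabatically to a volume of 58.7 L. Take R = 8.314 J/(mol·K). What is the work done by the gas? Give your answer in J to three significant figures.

W ≈ 4430 J

Adiabatic: TV^(γ−1) = const with γ = 7/5.
T₂ = T₁ (V₁/V₂)^(γ−1) = 397 × (22.4/58.7)^0.4 = 397 × 0.6802 = 270 K.
W_by = nCᵥ(T₁ − T₂) = (1.68)(20.79)(397 − 270) = 4433 J.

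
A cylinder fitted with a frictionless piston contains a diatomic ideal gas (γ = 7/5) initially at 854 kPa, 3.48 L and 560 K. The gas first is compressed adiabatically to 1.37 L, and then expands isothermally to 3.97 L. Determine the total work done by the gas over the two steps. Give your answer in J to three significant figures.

W_total ≈ 1230 J

Step 1 (adiabatic): W = (P₁V₁ − P₂V₂)/(γ−1) = (2972 − 4315)/0.4 = -3358 J.
After step 1: P = 3150 kPa, V = 1.37 L, T = 813.1 K.
Step 2 (isothermal): W = P₁V₁ ln(V₂/V₁) = (4315) ln(3.97/1.37) = 4591 J.
W_total = -3358 + 4591 = 1233 J.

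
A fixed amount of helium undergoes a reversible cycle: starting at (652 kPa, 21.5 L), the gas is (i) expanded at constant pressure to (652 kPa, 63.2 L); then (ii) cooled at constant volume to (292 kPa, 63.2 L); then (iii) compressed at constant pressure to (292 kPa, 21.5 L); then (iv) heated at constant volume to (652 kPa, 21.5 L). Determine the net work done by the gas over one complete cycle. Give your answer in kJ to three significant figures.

Constant-volume legs do no work.
W(i) = (652)(63.2 − 21.5) = 27188 J; W(iii) = (292)(21.5 − 63.2) = -12176 J.
W_net = 27188 − 12176 = 15012 J (the clockwise enclosed area).

W_net ≈ 15.0 kJ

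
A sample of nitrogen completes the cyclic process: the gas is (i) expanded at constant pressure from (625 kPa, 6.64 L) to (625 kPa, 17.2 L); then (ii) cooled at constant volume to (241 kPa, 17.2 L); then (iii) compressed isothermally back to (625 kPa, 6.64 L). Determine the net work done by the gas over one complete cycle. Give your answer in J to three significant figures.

W_net ≈ 2650 J

Leg (i): W = PΔV = (625)(17.2 − 6.64) = 6600 J.
Leg (ii): W = 0.
Leg (iii): W = PᵢVᵢ ln(V_f/Vᵢ) = (4145) ln(6.64/17.2) = -3945 J.
W_net = 6600 − 3945 = 2655 J.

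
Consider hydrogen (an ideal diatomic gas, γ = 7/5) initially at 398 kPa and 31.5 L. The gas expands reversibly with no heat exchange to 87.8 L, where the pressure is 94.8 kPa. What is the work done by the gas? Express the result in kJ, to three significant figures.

Adiabatic: W = (P₁V₁ − P₂V₂)/(γ − 1) with γ = 7/5.
P₁V₁ = 12537 J, P₂V₂ = 8323 J.
W = (12537 − 8323) / 0.4 = 10534 J.

W ≈ 10.5 kJ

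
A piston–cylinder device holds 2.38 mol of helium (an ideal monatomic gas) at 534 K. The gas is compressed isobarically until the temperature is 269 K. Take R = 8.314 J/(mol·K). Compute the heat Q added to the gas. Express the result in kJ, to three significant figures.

Q ≈ -13.1 kJ

Isobaric: W = nRΔT = (2.38)(8.314)(-265) = -5244 J.
ΔU = nCᵥΔT with Cᵥ = 3R/2: ΔU = (2.38)(12.47)(-265) = -7865 J.
Q = ΔU + W = -7865 − 5244 = -13109 J.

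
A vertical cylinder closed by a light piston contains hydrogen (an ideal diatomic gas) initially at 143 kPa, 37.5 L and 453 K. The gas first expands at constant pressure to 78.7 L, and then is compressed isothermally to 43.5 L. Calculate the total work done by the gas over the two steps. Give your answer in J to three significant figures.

W_total ≈ -781 J

Step 1 (isobaric): W = PΔV = (143 kPa)(78.7 − 37.5 L) = 5892 J.
After step 1: P = 143 kPa, V = 78.7 L, T = 950.7 K.
Step 2 (isothermal): W = P₁V₁ ln(V₂/V₁) = (11254) ln(43.5/78.7) = -6672 J.
W_total = 5892 − 6672 = -780.8 J.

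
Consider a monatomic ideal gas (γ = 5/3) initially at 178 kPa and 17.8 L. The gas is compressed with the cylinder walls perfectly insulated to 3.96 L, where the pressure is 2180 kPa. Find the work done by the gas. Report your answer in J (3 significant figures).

Adiabatic: W = (P₁V₁ − P₂V₂)/(γ − 1) with γ = 5/3.
P₁V₁ = 3168 J, P₂V₂ = 8633 J.
W = (3168 − 8633) / 0.6667 = -8197 J.

W ≈ -8200 J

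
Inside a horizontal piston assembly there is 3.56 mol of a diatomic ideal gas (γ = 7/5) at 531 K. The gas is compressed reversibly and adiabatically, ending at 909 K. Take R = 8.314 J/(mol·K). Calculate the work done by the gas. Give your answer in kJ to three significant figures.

W ≈ -28.0 kJ

Adiabatic ⇒ Q = 0, so W_by = −ΔU = nCᵥ(T₁ − T₂).
Cᵥ = 5R/2 = 20.79 J/(mol·K).
W = (3.56)(20.79)(531 − 909) = -27970 J.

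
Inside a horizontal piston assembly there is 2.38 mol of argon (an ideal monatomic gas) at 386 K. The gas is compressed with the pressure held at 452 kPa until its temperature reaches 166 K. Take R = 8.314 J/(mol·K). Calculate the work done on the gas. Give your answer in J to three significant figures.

W ≈ 4350 J

Isobaric: W = P ΔV = nR ΔT.
W = (2.38)(8.314)(166 − 386) = -4353 J.
Work on gas = −W_by = 4353 J.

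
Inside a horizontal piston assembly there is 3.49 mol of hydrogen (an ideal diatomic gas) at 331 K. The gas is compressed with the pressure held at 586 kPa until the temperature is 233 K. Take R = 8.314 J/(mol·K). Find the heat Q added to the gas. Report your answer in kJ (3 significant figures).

Q ≈ -9.95 kJ

Isobaric: W = nRΔT = (3.49)(8.314)(-98) = -2844 J.
ΔU = nCᵥΔT with Cᵥ = 5R/2: ΔU = (3.49)(20.79)(-98) = -7109 J.
Q = ΔU + W = -7109 − 2844 = -9952 J.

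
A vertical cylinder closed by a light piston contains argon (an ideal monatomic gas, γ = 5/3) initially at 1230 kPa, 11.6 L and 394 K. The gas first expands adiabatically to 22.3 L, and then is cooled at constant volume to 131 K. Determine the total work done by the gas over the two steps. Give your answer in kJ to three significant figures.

Step 1 (adiabatic): W = (P₁V₁ − P₂V₂)/(γ−1) = (14268 − 9229)/0.667 = 7559 J.
Step 2 (isochoric): W = 0 (constant volume).
W_total = 7559 + 0 = 7559 J.

W_total ≈ 7.56 kJ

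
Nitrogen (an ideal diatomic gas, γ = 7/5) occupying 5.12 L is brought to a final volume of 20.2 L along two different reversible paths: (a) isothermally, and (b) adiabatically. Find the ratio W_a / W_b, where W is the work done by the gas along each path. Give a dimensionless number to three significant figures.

Path (a) isothermal: W = P₁V₁ ln(V₂/V₁) → W_a/(P₁V₁) = 1.373.
Path (b) adiabatic: W = P₁V₁(1 − (V₁/V₂)^(γ−1))/(γ−1) → W_b/(P₁V₁) = 1.056.
W_a / W_b = 1.373 / 1.056 = 1.299.

W_a / W_b ≈ 1.30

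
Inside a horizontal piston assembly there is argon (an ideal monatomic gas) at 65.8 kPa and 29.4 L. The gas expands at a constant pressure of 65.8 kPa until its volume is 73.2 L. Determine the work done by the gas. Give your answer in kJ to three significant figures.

W ≈ 2.88 kJ

Isobaric: W = P ΔV.
W = (65.8 kPa)(73.2 − 29.4 L) = (65.8)(43.8) = 2882 J.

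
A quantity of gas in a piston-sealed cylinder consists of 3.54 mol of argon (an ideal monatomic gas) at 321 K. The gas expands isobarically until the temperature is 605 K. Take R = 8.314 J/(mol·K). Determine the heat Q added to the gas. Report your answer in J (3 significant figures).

Isobaric: W = nRΔT = (3.54)(8.314)(284) = 8359 J.
ΔU = nCᵥΔT with Cᵥ = 3R/2: ΔU = (3.54)(12.47)(284) = 12538 J.
Q = ΔU + W = 12538 + 8359 = 20896 J.

Q ≈ 20900 J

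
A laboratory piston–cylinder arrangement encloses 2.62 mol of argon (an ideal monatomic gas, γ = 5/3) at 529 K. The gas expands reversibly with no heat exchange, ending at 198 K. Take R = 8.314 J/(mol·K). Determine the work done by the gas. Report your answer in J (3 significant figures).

W ≈ 10800 J

Adiabatic ⇒ Q = 0, so W_by = −ΔU = nCᵥ(T₁ − T₂).
Cᵥ = 3R/2 = 12.47 J/(mol·K).
W = (2.62)(12.47)(529 − 198) = 10815 J.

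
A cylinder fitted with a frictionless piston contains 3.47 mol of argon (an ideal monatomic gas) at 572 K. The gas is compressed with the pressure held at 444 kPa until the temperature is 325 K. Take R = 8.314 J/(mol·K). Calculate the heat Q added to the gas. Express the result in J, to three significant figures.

Q ≈ -17800 J

Isobaric: W = nRΔT = (3.47)(8.314)(-247) = -7126 J.
ΔU = nCᵥΔT with Cᵥ = 3R/2: ΔU = (3.47)(12.47)(-247) = -10689 J.
Q = ΔU + W = -10689 − 7126 = -17815 J.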